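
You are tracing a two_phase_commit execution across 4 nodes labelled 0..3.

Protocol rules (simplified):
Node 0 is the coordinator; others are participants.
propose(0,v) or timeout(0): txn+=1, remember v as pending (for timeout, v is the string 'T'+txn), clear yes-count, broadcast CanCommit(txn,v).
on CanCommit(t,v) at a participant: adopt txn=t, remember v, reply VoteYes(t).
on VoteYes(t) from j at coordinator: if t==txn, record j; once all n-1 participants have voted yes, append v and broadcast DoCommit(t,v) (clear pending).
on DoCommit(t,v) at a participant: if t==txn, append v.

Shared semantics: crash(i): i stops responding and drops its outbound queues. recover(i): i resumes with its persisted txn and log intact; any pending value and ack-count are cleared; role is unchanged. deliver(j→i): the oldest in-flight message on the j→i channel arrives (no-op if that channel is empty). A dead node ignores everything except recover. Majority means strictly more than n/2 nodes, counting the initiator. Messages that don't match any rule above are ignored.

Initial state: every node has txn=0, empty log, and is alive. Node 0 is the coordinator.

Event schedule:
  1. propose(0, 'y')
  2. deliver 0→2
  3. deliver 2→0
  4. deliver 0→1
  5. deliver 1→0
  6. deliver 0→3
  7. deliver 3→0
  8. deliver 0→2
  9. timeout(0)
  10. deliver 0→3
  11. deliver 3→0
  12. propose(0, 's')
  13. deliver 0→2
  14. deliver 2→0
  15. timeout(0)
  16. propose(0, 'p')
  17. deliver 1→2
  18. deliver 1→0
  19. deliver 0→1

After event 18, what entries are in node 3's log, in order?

y

e1 propose(0,'y'): 0[coor,t=1,-]
e2 deliver 0→2: 2[part,t=1,-]
e3 deliver 2→0: ·
e4 deliver 0→1: 1[part,t=1,-]
e5 deliver 1→0: ·
e6 deliver 0→3: 3[part,t=1,-]
e7 deliver 3→0: 0[coor,t=1,y]
e8 deliver 0→2: 2[part,t=1,y]
e9 timeout(0): 0[coor,t=2,y]
e10 deliver 0→3: 3[part,t=1,y]
e11 deliver 3→0: ·
e12 propose(0,'s'): 0[coor,t=3,y]
e13 deliver 0→2: 2[part,t=2,y]
e14 deliver 2→0: ·
e15 timeout(0): 0[coor,t=4,y]
e16 propose(0,'p'): 0[coor,t=5,y]
e17 deliver 1→2: ·
e18 deliver 1→0: ·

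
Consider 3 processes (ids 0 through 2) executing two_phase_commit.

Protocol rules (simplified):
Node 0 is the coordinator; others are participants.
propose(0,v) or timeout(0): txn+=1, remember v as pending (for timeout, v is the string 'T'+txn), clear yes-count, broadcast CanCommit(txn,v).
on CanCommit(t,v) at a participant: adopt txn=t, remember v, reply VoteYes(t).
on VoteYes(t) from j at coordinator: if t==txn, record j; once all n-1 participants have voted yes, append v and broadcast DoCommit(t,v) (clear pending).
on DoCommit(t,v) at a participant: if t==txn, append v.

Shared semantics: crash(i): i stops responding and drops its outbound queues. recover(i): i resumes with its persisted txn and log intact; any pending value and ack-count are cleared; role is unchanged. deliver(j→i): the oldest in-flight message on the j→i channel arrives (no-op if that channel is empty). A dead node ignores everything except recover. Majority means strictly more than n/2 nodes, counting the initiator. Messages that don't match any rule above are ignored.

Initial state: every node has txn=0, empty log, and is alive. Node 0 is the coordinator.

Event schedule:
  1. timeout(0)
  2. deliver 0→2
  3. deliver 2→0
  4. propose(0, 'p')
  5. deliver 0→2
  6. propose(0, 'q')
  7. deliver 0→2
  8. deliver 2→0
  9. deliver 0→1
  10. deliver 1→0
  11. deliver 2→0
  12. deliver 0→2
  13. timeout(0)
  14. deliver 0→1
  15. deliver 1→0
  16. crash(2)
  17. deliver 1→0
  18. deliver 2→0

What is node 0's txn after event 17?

4

1. timeout(0):  <0:coor t1 ->
2. deliver 0→2:  <2:part t1 ->
3. deliver 2→0:  nop
4. propose(0,'p'):  <0:coor t2 ->
5. deliver 0→2:  <2:part t2 ->
6. propose(0,'q'):  <0:coor t3 ->
7. deliver 0→2:  <2:part t3 ->
8. deliver 2→0:  nop
9. deliver 0→1:  <1:part t1 ->
10. deliver 1→0:  nop
11. deliver 2→0:  nop
12. deliver 0→2:  nop
13. timeout(0):  <0:coor t4 ->
14. deliver 0→1:  <1:part t2 ->
15. deliver 1→0:  nop
16. crash(2):  <2:✗part t3 ->
17. deliver 1→0:  nop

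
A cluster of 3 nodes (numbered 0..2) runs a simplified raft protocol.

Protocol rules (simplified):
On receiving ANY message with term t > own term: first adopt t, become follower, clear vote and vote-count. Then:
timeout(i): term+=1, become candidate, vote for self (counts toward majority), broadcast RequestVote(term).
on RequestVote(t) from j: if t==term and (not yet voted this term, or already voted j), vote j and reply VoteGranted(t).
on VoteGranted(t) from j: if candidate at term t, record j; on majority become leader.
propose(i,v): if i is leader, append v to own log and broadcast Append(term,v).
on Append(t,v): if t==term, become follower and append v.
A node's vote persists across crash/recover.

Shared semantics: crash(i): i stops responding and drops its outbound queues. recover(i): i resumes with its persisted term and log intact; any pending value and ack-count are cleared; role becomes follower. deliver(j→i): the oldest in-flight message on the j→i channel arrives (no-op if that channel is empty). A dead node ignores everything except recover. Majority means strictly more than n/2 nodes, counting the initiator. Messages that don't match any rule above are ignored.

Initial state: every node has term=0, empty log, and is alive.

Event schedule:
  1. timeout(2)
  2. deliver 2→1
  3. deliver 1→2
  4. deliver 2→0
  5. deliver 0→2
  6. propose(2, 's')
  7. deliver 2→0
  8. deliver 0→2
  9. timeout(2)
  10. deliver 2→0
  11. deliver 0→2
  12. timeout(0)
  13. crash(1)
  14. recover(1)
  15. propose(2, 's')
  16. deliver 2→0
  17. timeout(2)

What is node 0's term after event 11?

2

[1] timeout(2) → N2(cand t1 [-])
[2] deliver 2→1 → N1(foll t1 [-])
[3] deliver 1→2 → N2(lead t1 [-])
[4] deliver 2→0 → N0(foll t1 [-])
[5] deliver 0→2 → ∅
[6] propose(2,'s') → N2(lead t1 [s])
[7] deliver 2→0 → N0(foll t1 [s])
[8] deliver 0→2 → ∅
[9] timeout(2) → N2(cand t2 [s])
[10] deliver 2→0 → N0(foll t2 [s])
[11] deliver 0→2 → N2(lead t2 [s])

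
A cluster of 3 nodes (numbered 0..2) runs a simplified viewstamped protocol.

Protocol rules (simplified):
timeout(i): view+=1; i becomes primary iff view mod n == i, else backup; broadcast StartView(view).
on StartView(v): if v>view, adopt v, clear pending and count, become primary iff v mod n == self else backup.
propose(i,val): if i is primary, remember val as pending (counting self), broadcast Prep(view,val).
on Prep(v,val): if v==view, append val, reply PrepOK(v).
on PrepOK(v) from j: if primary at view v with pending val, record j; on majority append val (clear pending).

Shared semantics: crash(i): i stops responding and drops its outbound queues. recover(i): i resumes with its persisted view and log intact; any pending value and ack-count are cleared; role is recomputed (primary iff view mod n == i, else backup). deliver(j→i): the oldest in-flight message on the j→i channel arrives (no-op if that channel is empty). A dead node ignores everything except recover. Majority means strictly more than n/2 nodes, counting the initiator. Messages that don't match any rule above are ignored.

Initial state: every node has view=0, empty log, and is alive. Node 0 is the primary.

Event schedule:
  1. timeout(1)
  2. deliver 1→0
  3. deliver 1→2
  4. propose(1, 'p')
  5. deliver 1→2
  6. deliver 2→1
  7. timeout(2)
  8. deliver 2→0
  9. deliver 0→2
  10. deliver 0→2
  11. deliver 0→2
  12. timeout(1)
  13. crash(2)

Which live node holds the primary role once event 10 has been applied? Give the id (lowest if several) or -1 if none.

1

step 1 timeout(1): 1={prim,v=1,log=-}
step 2 deliver 1→0: 0={back,v=1,log=-}
step 3 deliver 1→2: 2={back,v=1,log=-}
step 4 propose(1,'p'): —
step 5 deliver 1→2: 2={back,v=1,log=p}
step 6 deliver 2→1: 1={prim,v=1,log=p}
step 7 timeout(2): 2={prim,v=2,log=p}
step 8 deliver 2→0: 0={back,v=2,log=-}
step 9 deliver 0→2: —
step 10 deliver 0→2: —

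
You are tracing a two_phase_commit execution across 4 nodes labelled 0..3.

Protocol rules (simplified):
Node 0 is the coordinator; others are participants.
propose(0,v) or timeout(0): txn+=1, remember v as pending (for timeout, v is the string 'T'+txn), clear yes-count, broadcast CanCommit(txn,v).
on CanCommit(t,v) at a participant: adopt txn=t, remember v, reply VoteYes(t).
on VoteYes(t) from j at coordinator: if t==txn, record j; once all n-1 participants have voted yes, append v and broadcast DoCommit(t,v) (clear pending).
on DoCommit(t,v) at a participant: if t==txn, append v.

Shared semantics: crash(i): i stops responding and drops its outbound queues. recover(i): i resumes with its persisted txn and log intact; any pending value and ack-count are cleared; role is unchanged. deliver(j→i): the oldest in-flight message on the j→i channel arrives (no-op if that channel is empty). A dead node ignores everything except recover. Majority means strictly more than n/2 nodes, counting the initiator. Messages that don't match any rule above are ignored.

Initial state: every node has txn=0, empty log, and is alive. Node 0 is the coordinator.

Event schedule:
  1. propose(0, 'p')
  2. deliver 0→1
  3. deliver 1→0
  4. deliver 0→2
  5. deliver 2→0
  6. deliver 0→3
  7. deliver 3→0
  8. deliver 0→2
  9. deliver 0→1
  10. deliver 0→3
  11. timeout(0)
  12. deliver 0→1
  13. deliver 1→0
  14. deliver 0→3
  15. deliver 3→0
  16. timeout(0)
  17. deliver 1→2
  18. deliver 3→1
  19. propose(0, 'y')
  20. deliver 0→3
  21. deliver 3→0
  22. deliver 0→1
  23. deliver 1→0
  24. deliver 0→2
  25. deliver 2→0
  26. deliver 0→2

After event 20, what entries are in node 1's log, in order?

p

after 1 — propose(0,'p'): n0:coor/t1/[-]
after 2 — deliver 0→1: n1:part/t1/[-]
after 3 — deliver 1→0: ·
after 4 — deliver 0→2: n2:part/t1/[-]
after 5 — deliver 2→0: ·
after 6 — deliver 0→3: n3:part/t1/[-]
after 7 — deliver 3→0: n0:coor/t1/[p]
after 8 — deliver 0→2: n2:part/t1/[p]
after 9 — deliver 0→1: n1:part/t1/[p]
after 10 — deliver 0→3: n3:part/t1/[p]
after 11 — timeout(0): n0:coor/t2/[p]
after 12 — deliver 0→1: n1:part/t2/[p]
after 13 — deliver 1→0: ·
after 14 — deliver 0→3: n3:part/t2/[p]
after 15 — deliver 3→0: ·
after 16 — timeout(0): n0:coor/t3/[p]
after 17 — deliver 1→2: ·
after 18 — deliver 3→1: ·
after 19 — propose(0,'y'): n0:coor/t4/[p]
after 20 — deliver 0→3: n3:part/t3/[p]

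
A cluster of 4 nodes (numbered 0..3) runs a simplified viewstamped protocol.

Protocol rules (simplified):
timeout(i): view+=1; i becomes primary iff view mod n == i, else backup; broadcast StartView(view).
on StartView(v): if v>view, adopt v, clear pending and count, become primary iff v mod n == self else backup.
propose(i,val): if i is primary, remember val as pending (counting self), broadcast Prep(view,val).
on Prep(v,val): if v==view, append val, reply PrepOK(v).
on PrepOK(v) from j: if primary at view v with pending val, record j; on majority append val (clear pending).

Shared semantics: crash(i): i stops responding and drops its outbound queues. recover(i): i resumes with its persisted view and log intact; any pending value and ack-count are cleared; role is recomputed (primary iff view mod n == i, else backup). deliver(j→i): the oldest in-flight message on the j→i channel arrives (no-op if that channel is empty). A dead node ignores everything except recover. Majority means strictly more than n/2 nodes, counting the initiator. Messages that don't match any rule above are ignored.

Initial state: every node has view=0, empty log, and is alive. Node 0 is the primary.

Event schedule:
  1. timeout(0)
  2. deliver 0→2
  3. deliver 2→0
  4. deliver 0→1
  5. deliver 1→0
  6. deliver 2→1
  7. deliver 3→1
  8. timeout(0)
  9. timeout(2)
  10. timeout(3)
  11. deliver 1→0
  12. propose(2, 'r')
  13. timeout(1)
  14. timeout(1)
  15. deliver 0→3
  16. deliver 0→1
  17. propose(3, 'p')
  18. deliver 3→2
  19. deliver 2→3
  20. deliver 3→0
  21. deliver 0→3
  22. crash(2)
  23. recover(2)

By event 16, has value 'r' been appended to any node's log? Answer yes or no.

no

e1 timeout(0): 0[back,v=1,-]
e2 deliver 0→2: 2[back,v=1,-]
e3 deliver 2→0: ·
e4 deliver 0→1: 1[prim,v=1,-]
e5 deliver 1→0: ·
e6 deliver 2→1: ·
e7 deliver 3→1: ·
e8 timeout(0): 0[back,v=2,-]
e9 timeout(2): 2[prim,v=2,-]
e10 timeout(3): 3[back,v=1,-]
e11 deliver 1→0: ·
e12 propose(2,'r'): ·
e13 timeout(1): 1[back,v=2,-]
e14 timeout(1): 1[back,v=3,-]
e15 deliver 0→3: ·
e16 deliver 0→1: ·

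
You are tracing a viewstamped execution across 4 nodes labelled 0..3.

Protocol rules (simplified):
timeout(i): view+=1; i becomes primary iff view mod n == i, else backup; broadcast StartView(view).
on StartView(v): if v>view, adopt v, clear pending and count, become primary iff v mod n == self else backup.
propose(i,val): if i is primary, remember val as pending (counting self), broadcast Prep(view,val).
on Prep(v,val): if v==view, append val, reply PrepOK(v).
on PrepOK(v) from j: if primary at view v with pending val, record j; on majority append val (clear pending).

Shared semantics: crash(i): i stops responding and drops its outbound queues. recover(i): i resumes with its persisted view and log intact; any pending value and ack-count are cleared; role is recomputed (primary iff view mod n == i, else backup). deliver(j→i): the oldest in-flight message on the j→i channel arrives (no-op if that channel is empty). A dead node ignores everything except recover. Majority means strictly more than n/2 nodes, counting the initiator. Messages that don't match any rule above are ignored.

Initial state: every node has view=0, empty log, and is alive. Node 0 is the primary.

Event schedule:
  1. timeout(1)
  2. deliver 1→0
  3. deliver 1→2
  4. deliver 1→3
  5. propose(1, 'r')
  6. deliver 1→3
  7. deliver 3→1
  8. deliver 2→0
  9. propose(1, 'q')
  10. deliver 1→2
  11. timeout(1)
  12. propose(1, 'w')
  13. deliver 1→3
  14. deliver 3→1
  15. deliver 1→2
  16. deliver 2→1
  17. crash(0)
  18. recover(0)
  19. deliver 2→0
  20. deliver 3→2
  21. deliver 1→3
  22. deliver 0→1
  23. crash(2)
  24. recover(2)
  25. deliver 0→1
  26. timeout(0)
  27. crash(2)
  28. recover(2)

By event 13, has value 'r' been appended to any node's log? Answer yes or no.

e1 timeout(1): 1[prim,v=1,-]
e2 deliver 1→0: 0[back,v=1,-]
e3 deliver 1→2: 2[back,v=1,-]
e4 deliver 1→3: 3[back,v=1,-]
e5 propose(1,'r'): ·
e6 deliver 1→3: 3[back,v=1,r]
e7 deliver 3→1: ·
e8 deliver 2→0: ·
e9 propose(1,'q'): ·
e10 deliver 1→2: 2[back,v=1,r]
e11 timeout(1): 1[back,v=2,-]
e12 propose(1,'w'): ·
e13 deliver 1→3: 3[back,v=1,r,q]

yes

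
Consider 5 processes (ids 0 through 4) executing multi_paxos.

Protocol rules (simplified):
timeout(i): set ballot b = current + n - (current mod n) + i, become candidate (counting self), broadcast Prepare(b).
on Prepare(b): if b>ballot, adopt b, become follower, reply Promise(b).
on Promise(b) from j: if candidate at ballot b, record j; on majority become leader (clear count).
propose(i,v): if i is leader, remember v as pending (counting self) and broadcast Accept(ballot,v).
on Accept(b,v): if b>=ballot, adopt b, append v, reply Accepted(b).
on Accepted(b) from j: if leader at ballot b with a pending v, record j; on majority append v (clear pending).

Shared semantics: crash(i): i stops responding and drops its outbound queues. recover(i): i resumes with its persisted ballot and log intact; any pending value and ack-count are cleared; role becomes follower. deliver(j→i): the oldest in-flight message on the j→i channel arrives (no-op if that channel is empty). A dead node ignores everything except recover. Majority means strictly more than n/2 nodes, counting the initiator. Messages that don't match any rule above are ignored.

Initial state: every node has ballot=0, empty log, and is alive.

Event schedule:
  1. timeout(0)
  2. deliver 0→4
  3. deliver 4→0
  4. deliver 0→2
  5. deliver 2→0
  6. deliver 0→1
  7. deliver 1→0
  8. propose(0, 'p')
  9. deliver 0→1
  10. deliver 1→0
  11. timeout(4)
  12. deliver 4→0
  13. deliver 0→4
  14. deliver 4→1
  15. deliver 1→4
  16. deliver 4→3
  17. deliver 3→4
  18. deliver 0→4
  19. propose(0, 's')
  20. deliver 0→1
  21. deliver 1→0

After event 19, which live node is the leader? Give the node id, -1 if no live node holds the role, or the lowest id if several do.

[1] timeout(0) → N0(cand b5 [-])
[2] deliver 0→4 → N4(foll b5 [-])
[3] deliver 4→0 → ∅
[4] deliver 0→2 → N2(foll b5 [-])
[5] deliver 2→0 → N0(lead b5 [-])
[6] deliver 0→1 → N1(foll b5 [-])
[7] deliver 1→0 → ∅
[8] propose(0,'p') → ∅
[9] deliver 0→1 → N1(foll b5 [p])
[10] deliver 1→0 → ∅
[11] timeout(4) → N4(cand b14 [-])
[12] deliver 4→0 → N0(foll b14 [-])
[13] deliver 0→4 → ∅
[14] deliver 4→1 → N1(foll b14 [p])
[15] deliver 1→4 → ∅
[16] deliver 4→3 → N3(foll b14 [-])
[17] deliver 3→4 → N4(lead b14 [-])
[18] deliver 0→4 → ∅
[19] propose(0,'s') → ∅

4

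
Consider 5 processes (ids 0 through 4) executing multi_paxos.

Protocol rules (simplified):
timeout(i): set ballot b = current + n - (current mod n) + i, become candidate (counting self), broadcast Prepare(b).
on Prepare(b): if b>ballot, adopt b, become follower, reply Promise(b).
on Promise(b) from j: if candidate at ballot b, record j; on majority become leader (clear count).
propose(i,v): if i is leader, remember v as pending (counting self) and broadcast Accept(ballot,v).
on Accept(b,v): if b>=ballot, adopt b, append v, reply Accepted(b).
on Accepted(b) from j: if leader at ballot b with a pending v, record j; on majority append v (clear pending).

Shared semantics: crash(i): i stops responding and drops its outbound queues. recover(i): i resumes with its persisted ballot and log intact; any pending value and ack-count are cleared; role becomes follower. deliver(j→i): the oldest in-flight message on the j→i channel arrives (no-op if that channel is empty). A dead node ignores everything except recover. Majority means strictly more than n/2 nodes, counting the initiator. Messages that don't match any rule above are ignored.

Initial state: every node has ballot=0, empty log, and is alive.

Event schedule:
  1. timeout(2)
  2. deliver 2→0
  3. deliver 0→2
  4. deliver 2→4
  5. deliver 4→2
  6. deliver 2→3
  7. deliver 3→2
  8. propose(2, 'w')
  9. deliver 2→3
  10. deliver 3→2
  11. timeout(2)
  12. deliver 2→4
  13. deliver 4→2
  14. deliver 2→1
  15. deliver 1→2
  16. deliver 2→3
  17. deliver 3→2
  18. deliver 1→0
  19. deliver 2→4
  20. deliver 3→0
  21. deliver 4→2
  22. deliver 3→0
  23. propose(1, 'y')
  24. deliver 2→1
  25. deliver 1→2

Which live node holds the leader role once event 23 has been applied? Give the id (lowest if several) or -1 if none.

step 1 timeout(2): 2={cand,b=7,log=-}
step 2 deliver 2→0: 0={foll,b=7,log=-}
step 3 deliver 0→2: —
step 4 deliver 2→4: 4={foll,b=7,log=-}
step 5 deliver 4→2: 2={lead,b=7,log=-}
step 6 deliver 2→3: 3={foll,b=7,log=-}
step 7 deliver 3→2: —
step 8 propose(2,'w'): —
step 9 deliver 2→3: 3={foll,b=7,log=w}
step 10 deliver 3→2: —
step 11 timeout(2): 2={cand,b=12,log=-}
step 12 deliver 2→4: 4={foll,b=7,log=w}
step 13 deliver 4→2: —
step 14 deliver 2→1: 1={foll,b=7,log=-}
step 15 deliver 1→2: —
step 16 deliver 2→3: 3={foll,b=12,log=w}
step 17 deliver 3→2: —
step 18 deliver 1→0: —
step 19 deliver 2→4: 4={foll,b=12,log=w}
step 20 deliver 3→0: —
step 21 deliver 4→2: 2={lead,b=12,log=-}
step 22 deliver 3→0: —
step 23 propose(1,'y'): —

2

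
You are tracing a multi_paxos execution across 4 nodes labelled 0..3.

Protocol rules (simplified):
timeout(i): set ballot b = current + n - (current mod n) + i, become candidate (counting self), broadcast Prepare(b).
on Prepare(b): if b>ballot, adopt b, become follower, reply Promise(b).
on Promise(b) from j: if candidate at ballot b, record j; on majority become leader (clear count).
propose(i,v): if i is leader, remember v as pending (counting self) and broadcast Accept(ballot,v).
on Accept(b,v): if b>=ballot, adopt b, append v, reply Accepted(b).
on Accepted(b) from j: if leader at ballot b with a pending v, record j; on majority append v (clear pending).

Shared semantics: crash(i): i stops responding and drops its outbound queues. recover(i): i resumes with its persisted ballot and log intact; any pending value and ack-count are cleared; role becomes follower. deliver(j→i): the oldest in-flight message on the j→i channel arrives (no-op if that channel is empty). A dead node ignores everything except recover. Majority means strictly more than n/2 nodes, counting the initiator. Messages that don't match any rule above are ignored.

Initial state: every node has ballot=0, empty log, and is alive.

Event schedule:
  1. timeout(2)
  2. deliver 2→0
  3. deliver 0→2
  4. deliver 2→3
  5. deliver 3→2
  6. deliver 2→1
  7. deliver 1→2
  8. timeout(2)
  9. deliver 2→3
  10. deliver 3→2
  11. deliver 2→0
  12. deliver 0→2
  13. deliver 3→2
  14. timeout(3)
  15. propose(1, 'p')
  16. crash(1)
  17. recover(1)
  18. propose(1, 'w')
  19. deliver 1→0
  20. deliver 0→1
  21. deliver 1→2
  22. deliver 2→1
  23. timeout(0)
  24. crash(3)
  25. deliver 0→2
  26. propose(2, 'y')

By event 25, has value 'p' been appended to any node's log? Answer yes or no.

e1 timeout(2): 2[cand,b=6,-]
e2 deliver 2→0: 0[foll,b=6,-]
e3 deliver 0→2: ·
e4 deliver 2→3: 3[foll,b=6,-]
e5 deliver 3→2: 2[lead,b=6,-]
e6 deliver 2→1: 1[foll,b=6,-]
e7 deliver 1→2: ·
e8 timeout(2): 2[cand,b=10,-]
e9 deliver 2→3: 3[foll,b=10,-]
e10 deliver 3→2: ·
e11 deliver 2→0: 0[foll,b=10,-]
e12 deliver 0→2: 2[lead,b=10,-]
e13 deliver 3→2: ·
e14 timeout(3): 3[cand,b=15,-]
e15 propose(1,'p'): ·
e16 crash(1): 1[✗foll,b=6,-]
e17 recover(1): 1[foll,b=6,-]
e18 propose(1,'w'): ·
e19 deliver 1→0: ·
e20 deliver 0→1: ·
e21 deliver 1→2: ·
e22 deliver 2→1: 1[foll,b=10,-]
e23 timeout(0): 0[cand,b=12,-]
e24 crash(3): 3[✗cand,b=15,-]
e25 deliver 0→2: 2[foll,b=12,-]

no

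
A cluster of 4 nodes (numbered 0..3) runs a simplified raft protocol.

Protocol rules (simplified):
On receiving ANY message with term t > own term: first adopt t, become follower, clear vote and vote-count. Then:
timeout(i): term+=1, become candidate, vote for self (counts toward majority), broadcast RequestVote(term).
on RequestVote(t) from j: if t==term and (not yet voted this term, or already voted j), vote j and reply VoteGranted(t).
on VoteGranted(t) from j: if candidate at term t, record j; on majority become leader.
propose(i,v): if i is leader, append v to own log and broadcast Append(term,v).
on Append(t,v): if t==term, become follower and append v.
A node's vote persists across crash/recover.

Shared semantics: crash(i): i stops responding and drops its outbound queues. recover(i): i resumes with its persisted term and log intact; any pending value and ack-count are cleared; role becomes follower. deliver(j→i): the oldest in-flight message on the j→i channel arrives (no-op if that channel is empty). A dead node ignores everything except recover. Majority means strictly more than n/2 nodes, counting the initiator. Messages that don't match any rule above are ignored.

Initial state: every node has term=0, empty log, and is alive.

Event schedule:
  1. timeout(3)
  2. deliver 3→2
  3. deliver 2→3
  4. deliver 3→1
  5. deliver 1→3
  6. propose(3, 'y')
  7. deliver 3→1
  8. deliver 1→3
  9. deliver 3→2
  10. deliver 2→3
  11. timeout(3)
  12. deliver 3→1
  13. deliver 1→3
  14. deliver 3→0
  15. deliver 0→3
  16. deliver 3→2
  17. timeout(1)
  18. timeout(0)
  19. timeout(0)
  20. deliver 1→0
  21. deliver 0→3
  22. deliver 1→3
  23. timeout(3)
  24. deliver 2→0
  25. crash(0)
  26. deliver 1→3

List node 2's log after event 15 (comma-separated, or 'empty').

step 1 timeout(3): 3={cand,t=1,log=-}
step 2 deliver 3→2: 2={foll,t=1,log=-}
step 3 deliver 2→3: —
step 4 deliver 3→1: 1={foll,t=1,log=-}
step 5 deliver 1→3: 3={lead,t=1,log=-}
step 6 propose(3,'y'): 3={lead,t=1,log=y}
step 7 deliver 3→1: 1={foll,t=1,log=y}
step 8 deliver 1→3: —
step 9 deliver 3→2: 2={foll,t=1,log=y}
step 10 deliver 2→3: —
step 11 timeout(3): 3={cand,t=2,log=y}
step 12 deliver 3→1: 1={foll,t=2,log=y}
step 13 deliver 1→3: —
step 14 deliver 3→0: 0={foll,t=1,log=-}
step 15 deliver 0→3: —

y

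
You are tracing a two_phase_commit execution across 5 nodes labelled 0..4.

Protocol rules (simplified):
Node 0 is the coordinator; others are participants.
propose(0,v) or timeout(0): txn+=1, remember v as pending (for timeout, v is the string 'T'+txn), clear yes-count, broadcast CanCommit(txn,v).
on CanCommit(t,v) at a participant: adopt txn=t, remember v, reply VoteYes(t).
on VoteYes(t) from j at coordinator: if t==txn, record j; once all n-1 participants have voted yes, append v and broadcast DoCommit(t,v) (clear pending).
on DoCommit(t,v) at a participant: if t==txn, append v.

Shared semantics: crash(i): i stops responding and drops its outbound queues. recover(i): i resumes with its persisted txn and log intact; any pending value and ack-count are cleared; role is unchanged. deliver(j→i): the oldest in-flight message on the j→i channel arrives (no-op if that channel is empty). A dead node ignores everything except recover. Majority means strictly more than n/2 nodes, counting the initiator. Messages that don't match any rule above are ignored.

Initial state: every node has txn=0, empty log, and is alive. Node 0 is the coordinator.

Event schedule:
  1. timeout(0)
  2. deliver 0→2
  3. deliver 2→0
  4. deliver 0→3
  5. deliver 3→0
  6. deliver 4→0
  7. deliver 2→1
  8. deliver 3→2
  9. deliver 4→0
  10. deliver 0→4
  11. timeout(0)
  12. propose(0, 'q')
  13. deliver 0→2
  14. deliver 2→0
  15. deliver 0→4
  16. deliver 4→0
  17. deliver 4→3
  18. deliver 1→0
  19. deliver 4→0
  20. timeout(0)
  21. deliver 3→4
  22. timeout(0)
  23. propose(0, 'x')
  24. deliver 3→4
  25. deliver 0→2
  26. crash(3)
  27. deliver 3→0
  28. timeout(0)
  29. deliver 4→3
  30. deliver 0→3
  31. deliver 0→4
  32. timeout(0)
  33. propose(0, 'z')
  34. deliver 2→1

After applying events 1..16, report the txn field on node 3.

1

1. timeout(0):  <0:coor t1 ->
2. deliver 0→2:  <2:part t1 ->
3. deliver 2→0:  nop
4. deliver 0→3:  <3:part t1 ->
5. deliver 3→0:  nop
6. deliver 4→0:  nop
7. deliver 2→1:  nop
8. deliver 3→2:  nop
9. deliver 4→0:  nop
10. deliver 0→4:  <4:part t1 ->
11. timeout(0):  <0:coor t2 ->
12. propose(0,'q'):  <0:coor t3 ->
13. deliver 0→2:  <2:part t2 ->
14. deliver 2→0:  nop
15. deliver 0→4:  <4:part t2 ->
16. deliver 4→0:  nop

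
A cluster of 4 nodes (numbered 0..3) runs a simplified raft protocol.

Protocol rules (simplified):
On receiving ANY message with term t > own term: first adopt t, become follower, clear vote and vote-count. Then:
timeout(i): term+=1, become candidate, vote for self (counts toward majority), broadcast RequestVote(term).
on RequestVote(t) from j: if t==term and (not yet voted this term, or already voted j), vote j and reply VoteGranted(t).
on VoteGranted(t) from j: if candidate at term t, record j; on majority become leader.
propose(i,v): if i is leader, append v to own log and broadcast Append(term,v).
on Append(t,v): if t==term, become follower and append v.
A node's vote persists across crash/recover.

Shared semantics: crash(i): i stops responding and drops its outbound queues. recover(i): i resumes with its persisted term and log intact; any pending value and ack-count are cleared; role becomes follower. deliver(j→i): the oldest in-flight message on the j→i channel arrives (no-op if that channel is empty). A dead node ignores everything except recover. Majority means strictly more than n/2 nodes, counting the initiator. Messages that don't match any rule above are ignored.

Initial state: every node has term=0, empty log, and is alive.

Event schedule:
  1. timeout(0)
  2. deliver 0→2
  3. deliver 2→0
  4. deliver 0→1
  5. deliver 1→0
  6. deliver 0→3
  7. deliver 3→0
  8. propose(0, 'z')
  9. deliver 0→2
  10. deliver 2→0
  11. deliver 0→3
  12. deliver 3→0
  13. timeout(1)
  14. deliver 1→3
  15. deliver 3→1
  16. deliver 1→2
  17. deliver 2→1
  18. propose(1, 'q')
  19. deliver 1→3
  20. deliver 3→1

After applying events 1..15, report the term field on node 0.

1

e1 timeout(0): 0[cand,t=1,-]
e2 deliver 0→2: 2[foll,t=1,-]
e3 deliver 2→0: ·
e4 deliver 0→1: 1[foll,t=1,-]
e5 deliver 1→0: 0[lead,t=1,-]
e6 deliver 0→3: 3[foll,t=1,-]
e7 deliver 3→0: ·
e8 propose(0,'z'): 0[lead,t=1,z]
e9 deliver 0→2: 2[foll,t=1,z]
e10 deliver 2→0: ·
e11 deliver 0→3: 3[foll,t=1,z]
e12 deliver 3→0: ·
e13 timeout(1): 1[cand,t=2,-]
e14 deliver 1→3: 3[foll,t=2,z]
e15 deliver 3→1: ·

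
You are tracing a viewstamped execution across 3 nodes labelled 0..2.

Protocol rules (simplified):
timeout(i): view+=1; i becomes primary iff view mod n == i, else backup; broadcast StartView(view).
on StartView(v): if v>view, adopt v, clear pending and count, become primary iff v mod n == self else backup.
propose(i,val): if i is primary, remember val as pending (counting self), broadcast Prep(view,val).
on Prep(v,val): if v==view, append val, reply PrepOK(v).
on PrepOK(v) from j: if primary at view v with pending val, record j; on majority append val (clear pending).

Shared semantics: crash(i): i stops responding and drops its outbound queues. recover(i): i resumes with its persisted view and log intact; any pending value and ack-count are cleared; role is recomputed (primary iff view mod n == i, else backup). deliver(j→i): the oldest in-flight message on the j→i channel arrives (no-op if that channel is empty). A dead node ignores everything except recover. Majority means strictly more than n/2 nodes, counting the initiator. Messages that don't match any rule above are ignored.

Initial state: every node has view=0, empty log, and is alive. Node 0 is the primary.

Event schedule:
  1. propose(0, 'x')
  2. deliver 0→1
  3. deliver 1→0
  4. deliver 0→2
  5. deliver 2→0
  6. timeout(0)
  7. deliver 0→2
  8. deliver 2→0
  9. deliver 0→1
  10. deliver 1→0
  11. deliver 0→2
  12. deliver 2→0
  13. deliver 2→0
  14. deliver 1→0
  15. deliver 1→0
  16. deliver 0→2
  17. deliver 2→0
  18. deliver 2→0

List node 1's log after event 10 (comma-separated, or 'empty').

x

1. propose(0,'x'):  nop
2. deliver 0→1:  <1:back v0 x>
3. deliver 1→0:  <0:prim v0 x>
4. deliver 0→2:  <2:back v0 x>
5. deliver 2→0:  nop
6. timeout(0):  <0:back v1 x>
7. deliver 0→2:  <2:back v1 x>
8. deliver 2→0:  nop
9. deliver 0→1:  <1:prim v1 x>
10. deliver 1→0:  nop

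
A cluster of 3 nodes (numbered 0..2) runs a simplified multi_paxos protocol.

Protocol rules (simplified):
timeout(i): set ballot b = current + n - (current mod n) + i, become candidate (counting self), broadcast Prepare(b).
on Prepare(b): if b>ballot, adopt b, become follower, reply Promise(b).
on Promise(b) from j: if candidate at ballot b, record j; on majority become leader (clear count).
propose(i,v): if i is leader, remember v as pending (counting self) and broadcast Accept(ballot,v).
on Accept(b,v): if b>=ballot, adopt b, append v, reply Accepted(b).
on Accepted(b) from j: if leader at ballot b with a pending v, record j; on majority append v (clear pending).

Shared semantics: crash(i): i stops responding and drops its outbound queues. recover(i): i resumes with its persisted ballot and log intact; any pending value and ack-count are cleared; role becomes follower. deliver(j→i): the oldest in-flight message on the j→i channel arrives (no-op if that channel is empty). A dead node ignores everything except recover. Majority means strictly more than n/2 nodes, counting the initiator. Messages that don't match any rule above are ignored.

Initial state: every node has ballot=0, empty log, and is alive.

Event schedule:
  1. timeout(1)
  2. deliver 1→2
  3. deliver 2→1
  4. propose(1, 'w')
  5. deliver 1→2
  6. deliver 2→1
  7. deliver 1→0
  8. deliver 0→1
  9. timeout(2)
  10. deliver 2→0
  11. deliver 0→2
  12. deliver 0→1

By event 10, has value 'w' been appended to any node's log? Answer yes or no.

yes

after 1 — timeout(1): n1:cand/b4/[-]
after 2 — deliver 1→2: n2:foll/b4/[-]
after 3 — deliver 2→1: n1:lead/b4/[-]
after 4 — propose(1,'w'): ·
after 5 — deliver 1→2: n2:foll/b4/[w]
after 6 — deliver 2→1: n1:lead/b4/[w]
after 7 — deliver 1→0: n0:foll/b4/[-]
after 8 — deliver 0→1: ·
after 9 — timeout(2): n2:cand/b8/[w]
after 10 — deliver 2→0: n0:foll/b8/[-]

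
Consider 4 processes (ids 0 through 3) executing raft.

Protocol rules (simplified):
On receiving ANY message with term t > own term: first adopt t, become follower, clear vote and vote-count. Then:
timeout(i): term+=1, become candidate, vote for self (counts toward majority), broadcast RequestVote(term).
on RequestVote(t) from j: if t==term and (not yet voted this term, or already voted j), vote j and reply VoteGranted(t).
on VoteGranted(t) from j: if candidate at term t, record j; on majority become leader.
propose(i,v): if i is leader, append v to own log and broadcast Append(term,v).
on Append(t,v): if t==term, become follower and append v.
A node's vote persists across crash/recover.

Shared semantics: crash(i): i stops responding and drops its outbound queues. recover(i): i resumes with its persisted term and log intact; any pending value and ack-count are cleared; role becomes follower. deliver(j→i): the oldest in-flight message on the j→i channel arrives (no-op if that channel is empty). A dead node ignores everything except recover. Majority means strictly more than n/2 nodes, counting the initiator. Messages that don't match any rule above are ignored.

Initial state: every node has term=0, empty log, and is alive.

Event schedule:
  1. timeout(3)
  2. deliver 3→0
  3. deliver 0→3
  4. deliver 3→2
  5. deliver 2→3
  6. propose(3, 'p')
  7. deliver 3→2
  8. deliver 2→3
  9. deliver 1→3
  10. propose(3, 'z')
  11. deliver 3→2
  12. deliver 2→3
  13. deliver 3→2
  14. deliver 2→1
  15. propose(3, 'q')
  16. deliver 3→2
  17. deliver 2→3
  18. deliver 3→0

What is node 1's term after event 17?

[1] timeout(3) → N3(cand t1 [-])
[2] deliver 3→0 → N0(foll t1 [-])
[3] deliver 0→3 → ∅
[4] deliver 3→2 → N2(foll t1 [-])
[5] deliver 2→3 → N3(lead t1 [-])
[6] propose(3,'p') → N3(lead t1 [p])
[7] deliver 3→2 → N2(foll t1 [p])
[8] deliver 2→3 → ∅
[9] deliver 1→3 → ∅
[10] propose(3,'z') → N3(lead t1 [p,z])
[11] deliver 3→2 → N2(foll t1 [p,z])
[12] deliver 2→3 → ∅
[13] deliver 3→2 → ∅
[14] deliver 2→1 → ∅
[15] propose(3,'q') → N3(lead t1 [p,z,q])
[16] deliver 3→2 → N2(foll t1 [p,z,q])
[17] deliver 2→3 → ∅

0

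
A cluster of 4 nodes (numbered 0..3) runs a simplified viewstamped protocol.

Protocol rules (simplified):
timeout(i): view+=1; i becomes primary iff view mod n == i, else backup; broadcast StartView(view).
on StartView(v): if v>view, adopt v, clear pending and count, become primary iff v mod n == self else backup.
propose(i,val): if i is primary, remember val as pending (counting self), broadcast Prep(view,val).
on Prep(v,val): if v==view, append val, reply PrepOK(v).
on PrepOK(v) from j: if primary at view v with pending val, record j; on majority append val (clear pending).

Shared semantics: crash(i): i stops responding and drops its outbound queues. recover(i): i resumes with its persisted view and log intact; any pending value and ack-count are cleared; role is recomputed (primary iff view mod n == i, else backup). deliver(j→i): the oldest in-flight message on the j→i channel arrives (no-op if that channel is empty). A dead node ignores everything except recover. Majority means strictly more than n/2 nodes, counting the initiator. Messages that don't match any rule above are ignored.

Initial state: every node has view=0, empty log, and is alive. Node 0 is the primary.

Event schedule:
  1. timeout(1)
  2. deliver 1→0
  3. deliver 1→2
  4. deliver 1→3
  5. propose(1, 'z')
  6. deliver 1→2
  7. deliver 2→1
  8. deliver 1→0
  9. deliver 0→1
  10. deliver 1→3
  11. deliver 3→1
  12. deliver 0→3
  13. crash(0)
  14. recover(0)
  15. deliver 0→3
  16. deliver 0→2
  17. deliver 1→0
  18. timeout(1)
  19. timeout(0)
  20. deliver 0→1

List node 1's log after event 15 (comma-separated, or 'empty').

z

step 1 timeout(1): 1={prim,v=1,log=-}
step 2 deliver 1→0: 0={back,v=1,log=-}
step 3 deliver 1→2: 2={back,v=1,log=-}
step 4 deliver 1→3: 3={back,v=1,log=-}
step 5 propose(1,'z'): —
step 6 deliver 1→2: 2={back,v=1,log=z}
step 7 deliver 2→1: —
step 8 deliver 1→0: 0={back,v=1,log=z}
step 9 deliver 0→1: 1={prim,v=1,log=z}
step 10 deliver 1→3: 3={back,v=1,log=z}
step 11 deliver 3→1: —
step 12 deliver 0→3: —
step 13 crash(0): 0={✗back,v=1,log=z}
step 14 recover(0): 0={back,v=1,log=z}
step 15 deliver 0→3: —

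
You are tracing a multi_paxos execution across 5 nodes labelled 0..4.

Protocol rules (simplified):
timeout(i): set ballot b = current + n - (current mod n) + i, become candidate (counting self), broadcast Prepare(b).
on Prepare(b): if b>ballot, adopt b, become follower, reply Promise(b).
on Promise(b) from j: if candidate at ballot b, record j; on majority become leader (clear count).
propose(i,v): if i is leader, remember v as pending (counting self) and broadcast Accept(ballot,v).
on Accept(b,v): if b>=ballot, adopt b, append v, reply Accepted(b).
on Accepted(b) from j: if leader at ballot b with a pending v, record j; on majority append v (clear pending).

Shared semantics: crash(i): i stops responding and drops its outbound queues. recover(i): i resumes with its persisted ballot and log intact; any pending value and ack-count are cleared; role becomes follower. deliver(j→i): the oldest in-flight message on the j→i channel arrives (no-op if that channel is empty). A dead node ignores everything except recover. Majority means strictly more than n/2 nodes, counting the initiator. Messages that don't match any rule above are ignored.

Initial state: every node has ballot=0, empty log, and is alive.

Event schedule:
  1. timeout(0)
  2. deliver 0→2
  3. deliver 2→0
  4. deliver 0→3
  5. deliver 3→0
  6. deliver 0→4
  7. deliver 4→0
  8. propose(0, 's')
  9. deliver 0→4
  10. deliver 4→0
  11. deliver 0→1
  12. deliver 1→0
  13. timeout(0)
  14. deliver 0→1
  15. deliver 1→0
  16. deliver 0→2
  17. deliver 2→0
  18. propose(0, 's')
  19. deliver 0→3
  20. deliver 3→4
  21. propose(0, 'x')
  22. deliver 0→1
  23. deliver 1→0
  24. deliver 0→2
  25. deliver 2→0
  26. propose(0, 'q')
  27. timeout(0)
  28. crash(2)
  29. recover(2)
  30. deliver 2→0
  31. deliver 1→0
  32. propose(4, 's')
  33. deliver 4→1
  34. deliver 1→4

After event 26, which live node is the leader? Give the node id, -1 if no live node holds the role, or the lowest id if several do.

0

[1] timeout(0) → N0(cand b5 [-])
[2] deliver 0→2 → N2(foll b5 [-])
[3] deliver 2→0 → ∅
[4] deliver 0→3 → N3(foll b5 [-])
[5] deliver 3→0 → N0(lead b5 [-])
[6] deliver 0→4 → N4(foll b5 [-])
[7] deliver 4→0 → ∅
[8] propose(0,'s') → ∅
[9] deliver 0→4 → N4(foll b5 [s])
[10] deliver 4→0 → ∅
[11] deliver 0→1 → N1(foll b5 [-])
[12] deliver 1→0 → ∅
[13] timeout(0) → N0(cand b10 [-])
[14] deliver 0→1 → N1(foll b5 [s])
[15] deliver 1→0 → ∅
[16] deliver 0→2 → N2(foll b5 [s])
[17] deliver 2→0 → ∅
[18] propose(0,'s') → ∅
[19] deliver 0→3 → N3(foll b5 [s])
[20] deliver 3→4 → ∅
[21] propose(0,'x') → ∅
[22] deliver 0→1 → N1(foll b10 [s])
[23] deliver 1→0 → ∅
[24] deliver 0→2 → N2(foll b10 [s])
[25] deliver 2→0 → N0(lead b10 [-])
[26] propose(0,'q') → ∅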